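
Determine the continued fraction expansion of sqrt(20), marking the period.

Write x_i = (sqrt(20) + m_i)/d_i with (m_0, d_0) = (0, 1). a_0 = floor(sqrt(20)) = 4, since 4^2 = 16 <= 20 < 25 = 5^2.
Iterate m_{i+1} = d_i*a_i - m_i, d_{i+1} = (20 - m_{i+1}^2)/d_i, a_{i+1} = floor((a_0 + m_{i+1})/d_{i+1}):
  m_1 = 1*4 - 0 = 4, d_1 = (20 - 4^2)/1 = 4/1 = 4, a_1 = floor((4 + 4)/4) = 2.
  m_2 = 4*2 - 4 = 4, d_2 = (20 - 4^2)/4 = 4/4 = 1, a_2 = floor((4 + 4)/1) = 8.
  m_3 = 1*8 - 4 = 4, d_3 = (20 - 4^2)/1 = 4/1 = 4: (m_3, d_3) = (m_1, d_1) = (4, 4), so from here the quotients repeat a_1, a_2; the period length is 2.
Hence the expansion of sqrt(20) is a_0 = 4 followed by the repeating block 2, 8 (period 2).

[4; (2, 8)]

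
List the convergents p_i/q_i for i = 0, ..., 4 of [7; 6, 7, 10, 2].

Using the convergent recurrence p_i = a_i*p_{i-1} + p_{i-2}, q_i = a_i*q_{i-1} + q_{i-2} with p_{-2}=0, p_{-1}=1, q_{-2}=1, q_{-1}=0:
  i=0: a_0=7, p_0 = 7*1 + 0 = 7, q_0 = 7*0 + 1 = 1.
  i=1: a_1=6, p_1 = 6*7 + 1 = 43, q_1 = 6*1 + 0 = 6.
  i=2: a_2=7, p_2 = 7*43 + 7 = 308, q_2 = 7*6 + 1 = 43.
  i=3: a_3=10, p_3 = 10*308 + 43 = 3123, q_3 = 10*43 + 6 = 436.
  i=4: a_4=2, p_4 = 2*3123 + 308 = 6554, q_4 = 2*436 + 43 = 915.

7/1, 43/6, 308/43, 3123/436, 6554/915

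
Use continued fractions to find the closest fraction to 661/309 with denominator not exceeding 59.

Expand x = 661/309 as a continued fraction with the Euclidean algorithm:
  661 = 2*309 + 43, so a_0 = 2.
  309 = 7*43 + 8, so a_1 = 7.
  43 = 5*8 + 3, so a_2 = 5.
  8 = 2*3 + 2, so a_3 = 2.
  3 = 1*2 + 1, so a_4 = 1.
  2 = 2*1 + 0, so a_5 = 2.
so x = [2; 7, 5, 2, 1, 2].
Convergents (p_i = a_i*p_{i-1} + p_{i-2}, q_i = a_i*q_{i-1} + q_{i-2} with p_{-2}=0, p_{-1}=1, q_{-2}=1, q_{-1}=0), until the denominator exceeds 59:
  i=0: a_0=2, p_0 = 2*1 + 0 = 2, q_0 = 2*0 + 1 = 1.
  i=1: a_1=7, p_1 = 7*2 + 1 = 15, q_1 = 7*1 + 0 = 7.
  i=2: a_2=5, p_2 = 5*15 + 2 = 77, q_2 = 5*7 + 1 = 36.
  i=3: a_3=2, p_3 = 2*77 + 15 = 169, q_3 = 2*36 + 7 = 79.
q_3 = 79 > 59, so the last convergent with denominator <= 59 is p_2/q_2 = 77/36.
The closest fraction with denominator <= 59 is either p_2/q_2 or the intermediate fraction (k*p_2 + p_1)/(k*q_2 + q_1) with the largest k >= 1 whose denominator stays <= 59; these approach x as k grows, and every other convergent or intermediate fraction in range is farther away.
Largest k: floor((59 - q_1)/q_2) = floor((59 - 7)/36) = 1.
That gives (1*77 + 15)/(1*36 + 7) = 92/43.
Compare the errors: |x - 77/36| = |661*36 - 77*309|/(309*36) = 3/11124, and |x - 92/43| = |661*43 - 92*309|/(309*43) = 5/13287.
Cross-multiplying, 3*13287 = 39861 < 55620 = 5*11124, so 3/11124 is smaller: the convergent 77/36 is closer to x than 92/43.

77/36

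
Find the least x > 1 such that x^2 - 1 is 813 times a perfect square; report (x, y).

(x, y) = (2167, 76)

First expand sqrt(813) as a continued fraction. With x_i = (sqrt(813) + m_i)/d_i and (m_0, d_0) = (0, 1): a_0 = floor(sqrt(813)) = 28, since 28^2 = 784 <= 813 < 841 = 29^2.
Iterate m_{i+1} = d_i*a_i - m_i, d_{i+1} = (813 - m_{i+1}^2)/d_i, a_{i+1} = floor((a_0 + m_{i+1})/d_{i+1}):
  m_1 = 1*28 - 0 = 28, d_1 = (813 - 28^2)/1 = 29/1 = 29, a_1 = floor((28 + 28)/29) = 1.
  m_2 = 29*1 - 28 = 1, d_2 = (813 - 1^2)/29 = 812/29 = 28, a_2 = floor((28 + 1)/28) = 1.
  m_3 = 28*1 - 1 = 27, d_3 = (813 - 27^2)/28 = 84/28 = 3, a_3 = floor((28 + 27)/3) = 18.
  m_4 = 3*18 - 27 = 27, d_4 = (813 - 27^2)/3 = 84/3 = 28, a_4 = floor((28 + 27)/28) = 1.
  m_5 = 28*1 - 27 = 1, d_5 = (813 - 1^2)/28 = 812/28 = 29, a_5 = floor((28 + 1)/29) = 1.
  m_6 = 29*1 - 1 = 28, d_6 = (813 - 28^2)/29 = 29/29 = 1, a_6 = floor((28 + 28)/1) = 56.
  m_7 = 1*56 - 28 = 28, d_7 = (813 - 28^2)/1 = 29/1 = 29: (m_7, d_7) = (m_1, d_1) = (28, 29), so from here the quotients repeat a_1, ..., a_6; the period length is 6.
So sqrt(813) = [28; (1, 1, 18, 1, 1, 56)] with period length k = 6.
k is even, so the fundamental solution of x^2 - 813y^2 = 1 is (p_{k-1}, q_{k-1}) = (p_5, q_5); compute convergents through index 5.
Convergents (p_i = a_i*p_{i-1} + p_{i-2}, q_i = a_i*q_{i-1} + q_{i-2} with p_{-2}=0, p_{-1}=1, q_{-2}=1, q_{-1}=0):
  i=0: a_0=28, p_0 = 28*1 + 0 = 28, q_0 = 28*0 + 1 = 1.
  i=1: a_1=1, p_1 = 1*28 + 1 = 29, q_1 = 1*1 + 0 = 1.
  i=2: a_2=1, p_2 = 1*29 + 28 = 57, q_2 = 1*1 + 1 = 2.
  i=3: a_3=18, p_3 = 18*57 + 29 = 1055, q_3 = 18*2 + 1 = 37.
  i=4: a_4=1, p_4 = 1*1055 + 57 = 1112, q_4 = 1*37 + 2 = 39.
  i=5: a_5=1, p_5 = 1*1112 + 1055 = 2167, q_5 = 1*39 + 37 = 76.
Check: 2167^2 - 813*76^2 = 4695889 - 4695888 = 1, so (x, y) = (2167, 76) solves the equation, and by the theorem it is the least positive solution.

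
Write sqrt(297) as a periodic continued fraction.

[17; (4, 3, 1, 1, 2, 1, 1, 3, 4, 34)]

Write x_i = (sqrt(297) + m_i)/d_i with (m_0, d_0) = (0, 1). a_0 = floor(sqrt(297)) = 17, since 17^2 = 289 <= 297 < 324 = 18^2.
Iterate m_{i+1} = d_i*a_i - m_i, d_{i+1} = (297 - m_{i+1}^2)/d_i, a_{i+1} = floor((a_0 + m_{i+1})/d_{i+1}):
  m_1 = 1*17 - 0 = 17, d_1 = (297 - 17^2)/1 = 8/1 = 8, a_1 = floor((17 + 17)/8) = 4.
  m_2 = 8*4 - 17 = 15, d_2 = (297 - 15^2)/8 = 72/8 = 9, a_2 = floor((17 + 15)/9) = 3.
  m_3 = 9*3 - 15 = 12, d_3 = (297 - 12^2)/9 = 153/9 = 17, a_3 = floor((17 + 12)/17) = 1.
  m_4 = 17*1 - 12 = 5, d_4 = (297 - 5^2)/17 = 272/17 = 16, a_4 = floor((17 + 5)/16) = 1.
  m_5 = 16*1 - 5 = 11, d_5 = (297 - 11^2)/16 = 176/16 = 11, a_5 = floor((17 + 11)/11) = 2.
  m_6 = 11*2 - 11 = 11, d_6 = (297 - 11^2)/11 = 176/11 = 16, a_6 = floor((17 + 11)/16) = 1.
  m_7 = 16*1 - 11 = 5, d_7 = (297 - 5^2)/16 = 272/16 = 17, a_7 = floor((17 + 5)/17) = 1.
  m_8 = 17*1 - 5 = 12, d_8 = (297 - 12^2)/17 = 153/17 = 9, a_8 = floor((17 + 12)/9) = 3.
  m_9 = 9*3 - 12 = 15, d_9 = (297 - 15^2)/9 = 72/9 = 8, a_9 = floor((17 + 15)/8) = 4.
  m_10 = 8*4 - 15 = 17, d_10 = (297 - 17^2)/8 = 8/8 = 1, a_10 = floor((17 + 17)/1) = 34.
  m_11 = 1*34 - 17 = 17, d_11 = (297 - 17^2)/1 = 8/1 = 8: (m_11, d_11) = (m_1, d_1) = (17, 8), so from here the quotients repeat a_1, ..., a_10; the period length is 10.
Hence the expansion of sqrt(297) is a_0 = 17 followed by the repeating block 4, 3, 1, 1, 2, 1, 1, 3, 4, 34 (period 10).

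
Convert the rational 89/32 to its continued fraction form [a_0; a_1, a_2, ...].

[2; 1, 3, 1, 1, 3]

Run the Euclidean algorithm on 89 and 32; the successive quotients are the partial quotients a_0, a_1, ... (each step inverts the fractional part left over by the previous one):
  89 = 2*32 + 25, so a_0 = 2.
  32 = 1*25 + 7, so a_1 = 1.
  25 = 3*7 + 4, so a_2 = 3.
  7 = 1*4 + 3, so a_3 = 1.
  4 = 1*3 + 1, so a_4 = 1.
  3 = 3*1 + 0, so a_5 = 3.
The remainder reaches 0 after 6 divisions, so the expansion has 6 partial quotients, read off in order.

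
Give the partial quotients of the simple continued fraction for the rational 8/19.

[0; 2, 2, 1, 2]

Run the Euclidean algorithm on 8 and 19; the successive quotients are the partial quotients a_0, a_1, ... (each step inverts the fractional part left over by the previous one):
  8 = 0*19 + 8, so a_0 = 0.
  19 = 2*8 + 3, so a_1 = 2.
  8 = 2*3 + 2, so a_2 = 2.
  3 = 1*2 + 1, so a_3 = 1.
  2 = 2*1 + 0, so a_4 = 2.
The remainder reaches 0 after 5 divisions, so the expansion has 5 partial quotients, read off in order.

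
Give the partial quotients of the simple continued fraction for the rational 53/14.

Run the Euclidean algorithm on 53 and 14; the successive quotients are the partial quotients a_0, a_1, ... (each step inverts the fractional part left over by the previous one):
  53 = 3*14 + 11, so a_0 = 3.
  14 = 1*11 + 3, so a_1 = 1.
  11 = 3*3 + 2, so a_2 = 3.
  3 = 1*2 + 1, so a_3 = 1.
  2 = 2*1 + 0, so a_4 = 2.
The remainder reaches 0 after 5 divisions, so the expansion has 5 partial quotients, read off in order.

[3; 1, 3, 1, 2]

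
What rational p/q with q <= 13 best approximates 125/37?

27/8

Expand x = 125/37 as a continued fraction with the Euclidean algorithm:
  125 = 3*37 + 14, so a_0 = 3.
  37 = 2*14 + 9, so a_1 = 2.
  14 = 1*9 + 5, so a_2 = 1.
  9 = 1*5 + 4, so a_3 = 1.
  5 = 1*4 + 1, so a_4 = 1.
  4 = 4*1 + 0, so a_5 = 4.
so x = [3; 2, 1, 1, 1, 4].
Convergents (p_i = a_i*p_{i-1} + p_{i-2}, q_i = a_i*q_{i-1} + q_{i-2} with p_{-2}=0, p_{-1}=1, q_{-2}=1, q_{-1}=0), until the denominator exceeds 13:
  i=0: a_0=3, p_0 = 3*1 + 0 = 3, q_0 = 3*0 + 1 = 1.
  i=1: a_1=2, p_1 = 2*3 + 1 = 7, q_1 = 2*1 + 0 = 2.
  i=2: a_2=1, p_2 = 1*7 + 3 = 10, q_2 = 1*2 + 1 = 3.
  i=3: a_3=1, p_3 = 1*10 + 7 = 17, q_3 = 1*3 + 2 = 5.
  i=4: a_4=1, p_4 = 1*17 + 10 = 27, q_4 = 1*5 + 3 = 8.
  i=5: a_5=4, p_5 = 4*27 + 17 = 125, q_5 = 4*8 + 5 = 37.
q_5 = 37 > 13, so the last convergent with denominator <= 13 is p_4/q_4 = 27/8.
The closest fraction with denominator <= 13 is either p_4/q_4 or the intermediate fraction (k*p_4 + p_3)/(k*q_4 + q_3) with the largest k >= 1 whose denominator stays <= 13; these approach x as k grows, and every other convergent or intermediate fraction in range is farther away.
Largest k: floor((13 - q_3)/q_4) = floor((13 - 5)/8) = 1.
That gives (1*27 + 17)/(1*8 + 5) = 44/13.
Compare the errors: |x - 27/8| = |125*8 - 27*37|/(37*8) = 1/296, and |x - 44/13| = |125*13 - 44*37|/(37*13) = 3/481.
Cross-multiplying, 1*481 = 481 < 888 = 3*296, so 1/296 is smaller: the convergent 27/8 is closer to x than 44/13.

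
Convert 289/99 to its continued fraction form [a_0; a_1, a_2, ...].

[2; 1, 11, 2, 1, 2]

Run the Euclidean algorithm on 289 and 99; the successive quotients are the partial quotients a_0, a_1, ... (each step inverts the fractional part left over by the previous one):
  289 = 2*99 + 91, so a_0 = 2.
  99 = 1*91 + 8, so a_1 = 1.
  91 = 11*8 + 3, so a_2 = 11.
  8 = 2*3 + 2, so a_3 = 2.
  3 = 1*2 + 1, so a_4 = 1.
  2 = 2*1 + 0, so a_5 = 2.
The remainder reaches 0 after 6 divisions, so the expansion has 6 partial quotients, read off in order.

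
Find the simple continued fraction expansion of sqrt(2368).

[48; (1, 1, 1, 23, 1, 1, 1, 96)]

Write x_i = (sqrt(2368) + m_i)/d_i with (m_0, d_0) = (0, 1). a_0 = floor(sqrt(2368)) = 48, since 48^2 = 2304 <= 2368 < 2401 = 49^2.
Iterate m_{i+1} = d_i*a_i - m_i, d_{i+1} = (2368 - m_{i+1}^2)/d_i, a_{i+1} = floor((a_0 + m_{i+1})/d_{i+1}):
  m_1 = 1*48 - 0 = 48, d_1 = (2368 - 48^2)/1 = 64/1 = 64, a_1 = floor((48 + 48)/64) = 1.
  m_2 = 64*1 - 48 = 16, d_2 = (2368 - 16^2)/64 = 2112/64 = 33, a_2 = floor((48 + 16)/33) = 1.
  m_3 = 33*1 - 16 = 17, d_3 = (2368 - 17^2)/33 = 2079/33 = 63, a_3 = floor((48 + 17)/63) = 1.
  m_4 = 63*1 - 17 = 46, d_4 = (2368 - 46^2)/63 = 252/63 = 4, a_4 = floor((48 + 46)/4) = 23.
  m_5 = 4*23 - 46 = 46, d_5 = (2368 - 46^2)/4 = 252/4 = 63, a_5 = floor((48 + 46)/63) = 1.
  m_6 = 63*1 - 46 = 17, d_6 = (2368 - 17^2)/63 = 2079/63 = 33, a_6 = floor((48 + 17)/33) = 1.
  m_7 = 33*1 - 17 = 16, d_7 = (2368 - 16^2)/33 = 2112/33 = 64, a_7 = floor((48 + 16)/64) = 1.
  m_8 = 64*1 - 16 = 48, d_8 = (2368 - 48^2)/64 = 64/64 = 1, a_8 = floor((48 + 48)/1) = 96.
  m_9 = 1*96 - 48 = 48, d_9 = (2368 - 48^2)/1 = 64/1 = 64: (m_9, d_9) = (m_1, d_1) = (48, 64), so from here the quotients repeat a_1, ..., a_8; the period length is 8.
Hence the expansion of sqrt(2368) is a_0 = 48 followed by the repeating block 1, 1, 1, 23, 1, 1, 1, 96 (period 8).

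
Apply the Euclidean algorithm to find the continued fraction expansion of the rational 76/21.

[3; 1, 1, 1, 1, 1, 2]

Run the Euclidean algorithm on 76 and 21; the successive quotients are the partial quotients a_0, a_1, ... (each step inverts the fractional part left over by the previous one):
  76 = 3*21 + 13, so a_0 = 3.
  21 = 1*13 + 8, so a_1 = 1.
  13 = 1*8 + 5, so a_2 = 1.
  8 = 1*5 + 3, so a_3 = 1.
  5 = 1*3 + 2, so a_4 = 1.
  3 = 1*2 + 1, so a_5 = 1.
  2 = 2*1 + 0, so a_6 = 2.
The remainder reaches 0 after 7 divisions, so the expansion has 7 partial quotients, read off in order.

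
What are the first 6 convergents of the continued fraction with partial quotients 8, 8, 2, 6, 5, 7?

Using the convergent recurrence p_i = a_i*p_{i-1} + p_{i-2}, q_i = a_i*q_{i-1} + q_{i-2} with p_{-2}=0, p_{-1}=1, q_{-2}=1, q_{-1}=0:
  i=0: a_0=8, p_0 = 8*1 + 0 = 8, q_0 = 8*0 + 1 = 1.
  i=1: a_1=8, p_1 = 8*8 + 1 = 65, q_1 = 8*1 + 0 = 8.
  i=2: a_2=2, p_2 = 2*65 + 8 = 138, q_2 = 2*8 + 1 = 17.
  i=3: a_3=6, p_3 = 6*138 + 65 = 893, q_3 = 6*17 + 8 = 110.
  i=4: a_4=5, p_4 = 5*893 + 138 = 4603, q_4 = 5*110 + 17 = 567.
  i=5: a_5=7, p_5 = 7*4603 + 893 = 33114, q_5 = 7*567 + 110 = 4079.

8/1, 65/8, 138/17, 893/110, 4603/567, 33114/4079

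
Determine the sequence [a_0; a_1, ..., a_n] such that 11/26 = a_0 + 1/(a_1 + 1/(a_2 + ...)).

[0; 2, 2, 1, 3]

Run the Euclidean algorithm on 11 and 26; the successive quotients are the partial quotients a_0, a_1, ... (each step inverts the fractional part left over by the previous one):
  11 = 0*26 + 11, so a_0 = 0.
  26 = 2*11 + 4, so a_1 = 2.
  11 = 2*4 + 3, so a_2 = 2.
  4 = 1*3 + 1, so a_3 = 1.
  3 = 3*1 + 0, so a_4 = 3.
The remainder reaches 0 after 5 divisions, so the expansion has 5 partial quotients, read off in order.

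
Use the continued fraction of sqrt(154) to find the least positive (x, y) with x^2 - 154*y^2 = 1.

First expand sqrt(154) as a continued fraction. With x_i = (sqrt(154) + m_i)/d_i and (m_0, d_0) = (0, 1): a_0 = floor(sqrt(154)) = 12, since 12^2 = 144 <= 154 < 169 = 13^2.
Iterate m_{i+1} = d_i*a_i - m_i, d_{i+1} = (154 - m_{i+1}^2)/d_i, a_{i+1} = floor((a_0 + m_{i+1})/d_{i+1}):
  m_1 = 1*12 - 0 = 12, d_1 = (154 - 12^2)/1 = 10/1 = 10, a_1 = floor((12 + 12)/10) = 2.
  m_2 = 10*2 - 12 = 8, d_2 = (154 - 8^2)/10 = 90/10 = 9, a_2 = floor((12 + 8)/9) = 2.
  m_3 = 9*2 - 8 = 10, d_3 = (154 - 10^2)/9 = 54/9 = 6, a_3 = floor((12 + 10)/6) = 3.
  m_4 = 6*3 - 10 = 8, d_4 = (154 - 8^2)/6 = 90/6 = 15, a_4 = floor((12 + 8)/15) = 1.
  m_5 = 15*1 - 8 = 7, d_5 = (154 - 7^2)/15 = 105/15 = 7, a_5 = floor((12 + 7)/7) = 2.
  m_6 = 7*2 - 7 = 7, d_6 = (154 - 7^2)/7 = 105/7 = 15, a_6 = floor((12 + 7)/15) = 1.
  m_7 = 15*1 - 7 = 8, d_7 = (154 - 8^2)/15 = 90/15 = 6, a_7 = floor((12 + 8)/6) = 3.
  m_8 = 6*3 - 8 = 10, d_8 = (154 - 10^2)/6 = 54/6 = 9, a_8 = floor((12 + 10)/9) = 2.
  m_9 = 9*2 - 10 = 8, d_9 = (154 - 8^2)/9 = 90/9 = 10, a_9 = floor((12 + 8)/10) = 2.
  m_10 = 10*2 - 8 = 12, d_10 = (154 - 12^2)/10 = 10/10 = 1, a_10 = floor((12 + 12)/1) = 24.
  m_11 = 1*24 - 12 = 12, d_11 = (154 - 12^2)/1 = 10/1 = 10: (m_11, d_11) = (m_1, d_1) = (12, 10), so from here the quotients repeat a_1, ..., a_10; the period length is 10.
So sqrt(154) = [12; (2, 2, 3, 1, 2, 1, 3, 2, 2, 24)] with period length k = 10.
k is even, so the fundamental solution of x^2 - 154y^2 = 1 is (p_{k-1}, q_{k-1}) = (p_9, q_9); compute convergents through index 9.
Convergents (p_i = a_i*p_{i-1} + p_{i-2}, q_i = a_i*q_{i-1} + q_{i-2} with p_{-2}=0, p_{-1}=1, q_{-2}=1, q_{-1}=0):
  i=0: a_0=12, p_0 = 12*1 + 0 = 12, q_0 = 12*0 + 1 = 1.
  i=1: a_1=2, p_1 = 2*12 + 1 = 25, q_1 = 2*1 + 0 = 2.
  i=2: a_2=2, p_2 = 2*25 + 12 = 62, q_2 = 2*2 + 1 = 5.
  i=3: a_3=3, p_3 = 3*62 + 25 = 211, q_3 = 3*5 + 2 = 17.
  i=4: a_4=1, p_4 = 1*211 + 62 = 273, q_4 = 1*17 + 5 = 22.
  i=5: a_5=2, p_5 = 2*273 + 211 = 757, q_5 = 2*22 + 17 = 61.
  i=6: a_6=1, p_6 = 1*757 + 273 = 1030, q_6 = 1*61 + 22 = 83.
  i=7: a_7=3, p_7 = 3*1030 + 757 = 3847, q_7 = 3*83 + 61 = 310.
  i=8: a_8=2, p_8 = 2*3847 + 1030 = 8724, q_8 = 2*310 + 83 = 703.
  i=9: a_9=2, p_9 = 2*8724 + 3847 = 21295, q_9 = 2*703 + 310 = 1716.
Check: 21295^2 - 154*1716^2 = 453477025 - 453477024 = 1, so (x, y) = (21295, 1716) solves the equation, and by the theorem it is the least positive solution.

(x, y) = (21295, 1716)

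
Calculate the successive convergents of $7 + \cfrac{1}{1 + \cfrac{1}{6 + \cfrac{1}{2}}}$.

Using the convergent recurrence p_i = a_i*p_{i-1} + p_{i-2}, q_i = a_i*q_{i-1} + q_{i-2} with p_{-2}=0, p_{-1}=1, q_{-2}=1, q_{-1}=0:
  i=0: a_0=7, p_0 = 7*1 + 0 = 7, q_0 = 7*0 + 1 = 1.
  i=1: a_1=1, p_1 = 1*7 + 1 = 8, q_1 = 1*1 + 0 = 1.
  i=2: a_2=6, p_2 = 6*8 + 7 = 55, q_2 = 6*1 + 1 = 7.
  i=3: a_3=2, p_3 = 2*55 + 8 = 118, q_3 = 2*7 + 1 = 15.

7/1, 8/1, 55/7, 118/15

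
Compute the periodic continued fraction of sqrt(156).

[12; (2, 24)]

Write x_i = (sqrt(156) + m_i)/d_i with (m_0, d_0) = (0, 1). a_0 = floor(sqrt(156)) = 12, since 12^2 = 144 <= 156 < 169 = 13^2.
Iterate m_{i+1} = d_i*a_i - m_i, d_{i+1} = (156 - m_{i+1}^2)/d_i, a_{i+1} = floor((a_0 + m_{i+1})/d_{i+1}):
  m_1 = 1*12 - 0 = 12, d_1 = (156 - 12^2)/1 = 12/1 = 12, a_1 = floor((12 + 12)/12) = 2.
  m_2 = 12*2 - 12 = 12, d_2 = (156 - 12^2)/12 = 12/12 = 1, a_2 = floor((12 + 12)/1) = 24.
  m_3 = 1*24 - 12 = 12, d_3 = (156 - 12^2)/1 = 12/1 = 12: (m_3, d_3) = (m_1, d_1) = (12, 12), so from here the quotients repeat a_1, a_2; the period length is 2.
Hence the expansion of sqrt(156) is a_0 = 12 followed by the repeating block 2, 24 (period 2).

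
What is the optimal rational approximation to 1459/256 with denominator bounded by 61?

Expand x = 1459/256 as a continued fraction with the Euclidean algorithm:
  1459 = 5*256 + 179, so a_0 = 5.
  256 = 1*179 + 77, so a_1 = 1.
  179 = 2*77 + 25, so a_2 = 2.
  77 = 3*25 + 2, so a_3 = 3.
  25 = 12*2 + 1, so a_4 = 12.
  2 = 2*1 + 0, so a_5 = 2.
so x = [5; 1, 2, 3, 12, 2].
Convergents (p_i = a_i*p_{i-1} + p_{i-2}, q_i = a_i*q_{i-1} + q_{i-2} with p_{-2}=0, p_{-1}=1, q_{-2}=1, q_{-1}=0), until the denominator exceeds 61:
  i=0: a_0=5, p_0 = 5*1 + 0 = 5, q_0 = 5*0 + 1 = 1.
  i=1: a_1=1, p_1 = 1*5 + 1 = 6, q_1 = 1*1 + 0 = 1.
  i=2: a_2=2, p_2 = 2*6 + 5 = 17, q_2 = 2*1 + 1 = 3.
  i=3: a_3=3, p_3 = 3*17 + 6 = 57, q_3 = 3*3 + 1 = 10.
  i=4: a_4=12, p_4 = 12*57 + 17 = 701, q_4 = 12*10 + 3 = 123.
q_4 = 123 > 61, so the last convergent with denominator <= 61 is p_3/q_3 = 57/10.
The closest fraction with denominator <= 61 is either p_3/q_3 or the intermediate fraction (k*p_3 + p_2)/(k*q_3 + q_2) with the largest k >= 1 whose denominator stays <= 61; these approach x as k grows, and every other convergent or intermediate fraction in range is farther away.
Largest k: floor((61 - q_2)/q_3) = floor((61 - 3)/10) = 5.
That gives (5*57 + 17)/(5*10 + 3) = 302/53.
Compare the errors: |x - 57/10| = |1459*10 - 57*256|/(256*10) = 2/2560, and |x - 302/53| = |1459*53 - 302*256|/(256*53) = 15/13568.
Cross-multiplying, 2*13568 = 27136 < 38400 = 15*2560, so 2/2560 is smaller: the convergent 57/10 is closer to x than 302/53.

57/10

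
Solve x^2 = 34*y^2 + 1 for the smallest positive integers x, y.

(x, y) = (35, 6)

First expand sqrt(34) as a continued fraction. With x_i = (sqrt(34) + m_i)/d_i and (m_0, d_0) = (0, 1): a_0 = floor(sqrt(34)) = 5, since 5^2 = 25 <= 34 < 36 = 6^2.
Iterate m_{i+1} = d_i*a_i - m_i, d_{i+1} = (34 - m_{i+1}^2)/d_i, a_{i+1} = floor((a_0 + m_{i+1})/d_{i+1}):
  m_1 = 1*5 - 0 = 5, d_1 = (34 - 5^2)/1 = 9/1 = 9, a_1 = floor((5 + 5)/9) = 1.
  m_2 = 9*1 - 5 = 4, d_2 = (34 - 4^2)/9 = 18/9 = 2, a_2 = floor((5 + 4)/2) = 4.
  m_3 = 2*4 - 4 = 4, d_3 = (34 - 4^2)/2 = 18/2 = 9, a_3 = floor((5 + 4)/9) = 1.
  m_4 = 9*1 - 4 = 5, d_4 = (34 - 5^2)/9 = 9/9 = 1, a_4 = floor((5 + 5)/1) = 10.
  m_5 = 1*10 - 5 = 5, d_5 = (34 - 5^2)/1 = 9/1 = 9: (m_5, d_5) = (m_1, d_1) = (5, 9), so from here the quotients repeat a_1, ..., a_4; the period length is 4.
So sqrt(34) = [5; (1, 4, 1, 10)] with period length k = 4.
k is even, so the fundamental solution of x^2 - 34y^2 = 1 is (p_{k-1}, q_{k-1}) = (p_3, q_3); compute convergents through index 3.
Convergents (p_i = a_i*p_{i-1} + p_{i-2}, q_i = a_i*q_{i-1} + q_{i-2} with p_{-2}=0, p_{-1}=1, q_{-2}=1, q_{-1}=0):
  i=0: a_0=5, p_0 = 5*1 + 0 = 5, q_0 = 5*0 + 1 = 1.
  i=1: a_1=1, p_1 = 1*5 + 1 = 6, q_1 = 1*1 + 0 = 1.
  i=2: a_2=4, p_2 = 4*6 + 5 = 29, q_2 = 4*1 + 1 = 5.
  i=3: a_3=1, p_3 = 1*29 + 6 = 35, q_3 = 1*5 + 1 = 6.
Check: 35^2 - 34*6^2 = 1225 - 1224 = 1, so (x, y) = (35, 6) solves the equation, and by the theorem it is the least positive solution.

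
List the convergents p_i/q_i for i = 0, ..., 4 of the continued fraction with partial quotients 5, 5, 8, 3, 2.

5/1, 26/5, 213/41, 665/128, 1543/297

Using the convergent recurrence p_i = a_i*p_{i-1} + p_{i-2}, q_i = a_i*q_{i-1} + q_{i-2} with p_{-2}=0, p_{-1}=1, q_{-2}=1, q_{-1}=0:
  i=0: a_0=5, p_0 = 5*1 + 0 = 5, q_0 = 5*0 + 1 = 1.
  i=1: a_1=5, p_1 = 5*5 + 1 = 26, q_1 = 5*1 + 0 = 5.
  i=2: a_2=8, p_2 = 8*26 + 5 = 213, q_2 = 8*5 + 1 = 41.
  i=3: a_3=3, p_3 = 3*213 + 26 = 665, q_3 = 3*41 + 5 = 128.
  i=4: a_4=2, p_4 = 2*665 + 213 = 1543, q_4 = 2*128 + 41 = 297.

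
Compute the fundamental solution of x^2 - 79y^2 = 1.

First expand sqrt(79) as a continued fraction. With x_i = (sqrt(79) + m_i)/d_i and (m_0, d_0) = (0, 1): a_0 = floor(sqrt(79)) = 8, since 8^2 = 64 <= 79 < 81 = 9^2.
Iterate m_{i+1} = d_i*a_i - m_i, d_{i+1} = (79 - m_{i+1}^2)/d_i, a_{i+1} = floor((a_0 + m_{i+1})/d_{i+1}):
  m_1 = 1*8 - 0 = 8, d_1 = (79 - 8^2)/1 = 15/1 = 15, a_1 = floor((8 + 8)/15) = 1.
  m_2 = 15*1 - 8 = 7, d_2 = (79 - 7^2)/15 = 30/15 = 2, a_2 = floor((8 + 7)/2) = 7.
  m_3 = 2*7 - 7 = 7, d_3 = (79 - 7^2)/2 = 30/2 = 15, a_3 = floor((8 + 7)/15) = 1.
  m_4 = 15*1 - 7 = 8, d_4 = (79 - 8^2)/15 = 15/15 = 1, a_4 = floor((8 + 8)/1) = 16.
  m_5 = 1*16 - 8 = 8, d_5 = (79 - 8^2)/1 = 15/1 = 15: (m_5, d_5) = (m_1, d_1) = (8, 15), so from here the quotients repeat a_1, ..., a_4; the period length is 4.
So sqrt(79) = [8; (1, 7, 1, 16)] with period length k = 4.
k is even, so the fundamental solution of x^2 - 79y^2 = 1 is (p_{k-1}, q_{k-1}) = (p_3, q_3); compute convergents through index 3.
Convergents (p_i = a_i*p_{i-1} + p_{i-2}, q_i = a_i*q_{i-1} + q_{i-2} with p_{-2}=0, p_{-1}=1, q_{-2}=1, q_{-1}=0):
  i=0: a_0=8, p_0 = 8*1 + 0 = 8, q_0 = 8*0 + 1 = 1.
  i=1: a_1=1, p_1 = 1*8 + 1 = 9, q_1 = 1*1 + 0 = 1.
  i=2: a_2=7, p_2 = 7*9 + 8 = 71, q_2 = 7*1 + 1 = 8.
  i=3: a_3=1, p_3 = 1*71 + 9 = 80, q_3 = 1*8 + 1 = 9.
Check: 80^2 - 79*9^2 = 6400 - 6399 = 1, so (x, y) = (80, 9) solves the equation, and by the theorem it is the least positive solution.

(x, y) = (80, 9)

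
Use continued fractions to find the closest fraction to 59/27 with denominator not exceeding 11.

Expand x = 59/27 as a continued fraction with the Euclidean algorithm:
  59 = 2*27 + 5, so a_0 = 2.
  27 = 5*5 + 2, so a_1 = 5.
  5 = 2*2 + 1, so a_2 = 2.
  2 = 2*1 + 0, so a_3 = 2.
so x = [2; 5, 2, 2].
Convergents (p_i = a_i*p_{i-1} + p_{i-2}, q_i = a_i*q_{i-1} + q_{i-2} with p_{-2}=0, p_{-1}=1, q_{-2}=1, q_{-1}=0), until the denominator exceeds 11:
  i=0: a_0=2, p_0 = 2*1 + 0 = 2, q_0 = 2*0 + 1 = 1.
  i=1: a_1=5, p_1 = 5*2 + 1 = 11, q_1 = 5*1 + 0 = 5.
  i=2: a_2=2, p_2 = 2*11 + 2 = 24, q_2 = 2*5 + 1 = 11.
  i=3: a_3=2, p_3 = 2*24 + 11 = 59, q_3 = 2*11 + 5 = 27.
q_3 = 27 > 11, so the last convergent with denominator <= 11 is p_2/q_2 = 24/11.
The closest fraction with denominator <= 11 is either p_2/q_2 or the intermediate fraction (k*p_2 + p_1)/(k*q_2 + q_1) with the largest k >= 1 whose denominator stays <= 11; these approach x as k grows, and every other convergent or intermediate fraction in range is farther away.
Largest k: floor((11 - q_1)/q_2) = floor((11 - 5)/11) = 0.
Since k = 0, no intermediate fraction beyond p_2/q_2 has denominator <= 11, so the convergent 24/11 is the closest (its error is |59*11 - 24*27|/(27*11) = 1/297).

24/11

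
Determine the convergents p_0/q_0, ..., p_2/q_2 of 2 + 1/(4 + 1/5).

2/1, 9/4, 47/21

Using the convergent recurrence p_i = a_i*p_{i-1} + p_{i-2}, q_i = a_i*q_{i-1} + q_{i-2} with p_{-2}=0, p_{-1}=1, q_{-2}=1, q_{-1}=0:
  i=0: a_0=2, p_0 = 2*1 + 0 = 2, q_0 = 2*0 + 1 = 1.
  i=1: a_1=4, p_1 = 4*2 + 1 = 9, q_1 = 4*1 + 0 = 4.
  i=2: a_2=5, p_2 = 5*9 + 2 = 47, q_2 = 5*4 + 1 = 21.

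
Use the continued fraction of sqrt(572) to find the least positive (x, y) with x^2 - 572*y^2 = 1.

First expand sqrt(572) as a continued fraction. With x_i = (sqrt(572) + m_i)/d_i and (m_0, d_0) = (0, 1): a_0 = floor(sqrt(572)) = 23, since 23^2 = 529 <= 572 < 576 = 24^2.
Iterate m_{i+1} = d_i*a_i - m_i, d_{i+1} = (572 - m_{i+1}^2)/d_i, a_{i+1} = floor((a_0 + m_{i+1})/d_{i+1}):
  m_1 = 1*23 - 0 = 23, d_1 = (572 - 23^2)/1 = 43/1 = 43, a_1 = floor((23 + 23)/43) = 1.
  m_2 = 43*1 - 23 = 20, d_2 = (572 - 20^2)/43 = 172/43 = 4, a_2 = floor((23 + 20)/4) = 10.
  m_3 = 4*10 - 20 = 20, d_3 = (572 - 20^2)/4 = 172/4 = 43, a_3 = floor((23 + 20)/43) = 1.
  m_4 = 43*1 - 20 = 23, d_4 = (572 - 23^2)/43 = 43/43 = 1, a_4 = floor((23 + 23)/1) = 46.
  m_5 = 1*46 - 23 = 23, d_5 = (572 - 23^2)/1 = 43/1 = 43: (m_5, d_5) = (m_1, d_1) = (23, 43), so from here the quotients repeat a_1, ..., a_4; the period length is 4.
So sqrt(572) = [23; (1, 10, 1, 46)] with period length k = 4.
k is even, so the fundamental solution of x^2 - 572y^2 = 1 is (p_{k-1}, q_{k-1}) = (p_3, q_3); compute convergents through index 3.
Convergents (p_i = a_i*p_{i-1} + p_{i-2}, q_i = a_i*q_{i-1} + q_{i-2} with p_{-2}=0, p_{-1}=1, q_{-2}=1, q_{-1}=0):
  i=0: a_0=23, p_0 = 23*1 + 0 = 23, q_0 = 23*0 + 1 = 1.
  i=1: a_1=1, p_1 = 1*23 + 1 = 24, q_1 = 1*1 + 0 = 1.
  i=2: a_2=10, p_2 = 10*24 + 23 = 263, q_2 = 10*1 + 1 = 11.
  i=3: a_3=1, p_3 = 1*263 + 24 = 287, q_3 = 1*11 + 1 = 12.
Check: 287^2 - 572*12^2 = 82369 - 82368 = 1, so (x, y) = (287, 12) solves the equation, and by the theorem it is the least positive solution.

(x, y) = (287, 12)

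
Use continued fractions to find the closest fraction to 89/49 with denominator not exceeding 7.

9/5

Expand x = 89/49 as a continued fraction with the Euclidean algorithm:
  89 = 1*49 + 40, so a_0 = 1.
  49 = 1*40 + 9, so a_1 = 1.
  40 = 4*9 + 4, so a_2 = 4.
  9 = 2*4 + 1, so a_3 = 2.
  4 = 4*1 + 0, so a_4 = 4.
so x = [1; 1, 4, 2, 4].
Convergents (p_i = a_i*p_{i-1} + p_{i-2}, q_i = a_i*q_{i-1} + q_{i-2} with p_{-2}=0, p_{-1}=1, q_{-2}=1, q_{-1}=0), until the denominator exceeds 7:
  i=0: a_0=1, p_0 = 1*1 + 0 = 1, q_0 = 1*0 + 1 = 1.
  i=1: a_1=1, p_1 = 1*1 + 1 = 2, q_1 = 1*1 + 0 = 1.
  i=2: a_2=4, p_2 = 4*2 + 1 = 9, q_2 = 4*1 + 1 = 5.
  i=3: a_3=2, p_3 = 2*9 + 2 = 20, q_3 = 2*5 + 1 = 11.
q_3 = 11 > 7, so the last convergent with denominator <= 7 is p_2/q_2 = 9/5.
The closest fraction with denominator <= 7 is either p_2/q_2 or the intermediate fraction (k*p_2 + p_1)/(k*q_2 + q_1) with the largest k >= 1 whose denominator stays <= 7; these approach x as k grows, and every other convergent or intermediate fraction in range is farther away.
Largest k: floor((7 - q_1)/q_2) = floor((7 - 1)/5) = 1.
That gives (1*9 + 2)/(1*5 + 1) = 11/6.
Compare the errors: |x - 9/5| = |89*5 - 9*49|/(49*5) = 4/245, and |x - 11/6| = |89*6 - 11*49|/(49*6) = 5/294.
Cross-multiplying, 4*294 = 1176 < 1225 = 5*245, so 4/245 is smaller: the convergent 9/5 is closer to x than 11/6.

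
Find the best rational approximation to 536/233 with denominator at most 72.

23/10

Expand x = 536/233 as a continued fraction with the Euclidean algorithm:
  536 = 2*233 + 70, so a_0 = 2.
  233 = 3*70 + 23, so a_1 = 3.
  70 = 3*23 + 1, so a_2 = 3.
  23 = 23*1 + 0, so a_3 = 23.
so x = [2; 3, 3, 23].
Convergents (p_i = a_i*p_{i-1} + p_{i-2}, q_i = a_i*q_{i-1} + q_{i-2} with p_{-2}=0, p_{-1}=1, q_{-2}=1, q_{-1}=0), until the denominator exceeds 72:
  i=0: a_0=2, p_0 = 2*1 + 0 = 2, q_0 = 2*0 + 1 = 1.
  i=1: a_1=3, p_1 = 3*2 + 1 = 7, q_1 = 3*1 + 0 = 3.
  i=2: a_2=3, p_2 = 3*7 + 2 = 23, q_2 = 3*3 + 1 = 10.
  i=3: a_3=23, p_3 = 23*23 + 7 = 536, q_3 = 23*10 + 3 = 233.
q_3 = 233 > 72, so the last convergent with denominator <= 72 is p_2/q_2 = 23/10.
The closest fraction with denominator <= 72 is either p_2/q_2 or the intermediate fraction (k*p_2 + p_1)/(k*q_2 + q_1) with the largest k >= 1 whose denominator stays <= 72; these approach x as k grows, and every other convergent or intermediate fraction in range is farther away.
Largest k: floor((72 - q_1)/q_2) = floor((72 - 3)/10) = 6.
That gives (6*23 + 7)/(6*10 + 3) = 145/63.
Compare the errors: |x - 23/10| = |536*10 - 23*233|/(233*10) = 1/2330, and |x - 145/63| = |536*63 - 145*233|/(233*63) = 17/14679.
Cross-multiplying, 1*14679 = 14679 < 39610 = 17*2330, so 1/2330 is smaller: the convergent 23/10 is closer to x than 145/63.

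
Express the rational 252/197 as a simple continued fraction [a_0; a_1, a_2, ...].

[1; 3, 1, 1, 2, 1, 1, 4]

Run the Euclidean algorithm on 252 and 197; the successive quotients are the partial quotients a_0, a_1, ... (each step inverts the fractional part left over by the previous one):
  252 = 1*197 + 55, so a_0 = 1.
  197 = 3*55 + 32, so a_1 = 3.
  55 = 1*32 + 23, so a_2 = 1.
  32 = 1*23 + 9, so a_3 = 1.
  23 = 2*9 + 5, so a_4 = 2.
  9 = 1*5 + 4, so a_5 = 1.
  5 = 1*4 + 1, so a_6 = 1.
  4 = 4*1 + 0, so a_7 = 4.
The remainder reaches 0 after 8 divisions, so the expansion has 8 partial quotients, read off in order.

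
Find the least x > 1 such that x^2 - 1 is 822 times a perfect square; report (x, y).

First expand sqrt(822) as a continued fraction. With x_i = (sqrt(822) + m_i)/d_i and (m_0, d_0) = (0, 1): a_0 = floor(sqrt(822)) = 28, since 28^2 = 784 <= 822 < 841 = 29^2.
Iterate m_{i+1} = d_i*a_i - m_i, d_{i+1} = (822 - m_{i+1}^2)/d_i, a_{i+1} = floor((a_0 + m_{i+1})/d_{i+1}):
  m_1 = 1*28 - 0 = 28, d_1 = (822 - 28^2)/1 = 38/1 = 38, a_1 = floor((28 + 28)/38) = 1.
  m_2 = 38*1 - 28 = 10, d_2 = (822 - 10^2)/38 = 722/38 = 19, a_2 = floor((28 + 10)/19) = 2.
  m_3 = 19*2 - 10 = 28, d_3 = (822 - 28^2)/19 = 38/19 = 2, a_3 = floor((28 + 28)/2) = 28.
  m_4 = 2*28 - 28 = 28, d_4 = (822 - 28^2)/2 = 38/2 = 19, a_4 = floor((28 + 28)/19) = 2.
  m_5 = 19*2 - 28 = 10, d_5 = (822 - 10^2)/19 = 722/19 = 38, a_5 = floor((28 + 10)/38) = 1.
  m_6 = 38*1 - 10 = 28, d_6 = (822 - 28^2)/38 = 38/38 = 1, a_6 = floor((28 + 28)/1) = 56.
  m_7 = 1*56 - 28 = 28, d_7 = (822 - 28^2)/1 = 38/1 = 38: (m_7, d_7) = (m_1, d_1) = (28, 38), so from here the quotients repeat a_1, ..., a_6; the period length is 6.
So sqrt(822) = [28; (1, 2, 28, 2, 1, 56)] with period length k = 6.
k is even, so the fundamental solution of x^2 - 822y^2 = 1 is (p_{k-1}, q_{k-1}) = (p_5, q_5); compute convergents through index 5.
Convergents (p_i = a_i*p_{i-1} + p_{i-2}, q_i = a_i*q_{i-1} + q_{i-2} with p_{-2}=0, p_{-1}=1, q_{-2}=1, q_{-1}=0):
  i=0: a_0=28, p_0 = 28*1 + 0 = 28, q_0 = 28*0 + 1 = 1.
  i=1: a_1=1, p_1 = 1*28 + 1 = 29, q_1 = 1*1 + 0 = 1.
  i=2: a_2=2, p_2 = 2*29 + 28 = 86, q_2 = 2*1 + 1 = 3.
  i=3: a_3=28, p_3 = 28*86 + 29 = 2437, q_3 = 28*3 + 1 = 85.
  i=4: a_4=2, p_4 = 2*2437 + 86 = 4960, q_4 = 2*85 + 3 = 173.
  i=5: a_5=1, p_5 = 1*4960 + 2437 = 7397, q_5 = 1*173 + 85 = 258.
Check: 7397^2 - 822*258^2 = 54715609 - 54715608 = 1, so (x, y) = (7397, 258) solves the equation, and by the theorem it is the least positive solution.

(x, y) = (7397, 258)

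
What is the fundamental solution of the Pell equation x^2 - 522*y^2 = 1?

(x, y) = (19603, 858)

First expand sqrt(522) as a continued fraction. With x_i = (sqrt(522) + m_i)/d_i and (m_0, d_0) = (0, 1): a_0 = floor(sqrt(522)) = 22, since 22^2 = 484 <= 522 < 529 = 23^2.
Iterate m_{i+1} = d_i*a_i - m_i, d_{i+1} = (522 - m_{i+1}^2)/d_i, a_{i+1} = floor((a_0 + m_{i+1})/d_{i+1}):
  m_1 = 1*22 - 0 = 22, d_1 = (522 - 22^2)/1 = 38/1 = 38, a_1 = floor((22 + 22)/38) = 1.
  m_2 = 38*1 - 22 = 16, d_2 = (522 - 16^2)/38 = 266/38 = 7, a_2 = floor((22 + 16)/7) = 5.
  m_3 = 7*5 - 16 = 19, d_3 = (522 - 19^2)/7 = 161/7 = 23, a_3 = floor((22 + 19)/23) = 1.
  m_4 = 23*1 - 19 = 4, d_4 = (522 - 4^2)/23 = 506/23 = 22, a_4 = floor((22 + 4)/22) = 1.
  m_5 = 22*1 - 4 = 18, d_5 = (522 - 18^2)/22 = 198/22 = 9, a_5 = floor((22 + 18)/9) = 4.
  m_6 = 9*4 - 18 = 18, d_6 = (522 - 18^2)/9 = 198/9 = 22, a_6 = floor((22 + 18)/22) = 1.
  m_7 = 22*1 - 18 = 4, d_7 = (522 - 4^2)/22 = 506/22 = 23, a_7 = floor((22 + 4)/23) = 1.
  m_8 = 23*1 - 4 = 19, d_8 = (522 - 19^2)/23 = 161/23 = 7, a_8 = floor((22 + 19)/7) = 5.
  m_9 = 7*5 - 19 = 16, d_9 = (522 - 16^2)/7 = 266/7 = 38, a_9 = floor((22 + 16)/38) = 1.
  m_10 = 38*1 - 16 = 22, d_10 = (522 - 22^2)/38 = 38/38 = 1, a_10 = floor((22 + 22)/1) = 44.
  m_11 = 1*44 - 22 = 22, d_11 = (522 - 22^2)/1 = 38/1 = 38: (m_11, d_11) = (m_1, d_1) = (22, 38), so from here the quotients repeat a_1, ..., a_10; the period length is 10.
So sqrt(522) = [22; (1, 5, 1, 1, 4, 1, 1, 5, 1, 44)] with period length k = 10.
k is even, so the fundamental solution of x^2 - 522y^2 = 1 is (p_{k-1}, q_{k-1}) = (p_9, q_9); compute convergents through index 9.
Convergents (p_i = a_i*p_{i-1} + p_{i-2}, q_i = a_i*q_{i-1} + q_{i-2} with p_{-2}=0, p_{-1}=1, q_{-2}=1, q_{-1}=0):
  i=0: a_0=22, p_0 = 22*1 + 0 = 22, q_0 = 22*0 + 1 = 1.
  i=1: a_1=1, p_1 = 1*22 + 1 = 23, q_1 = 1*1 + 0 = 1.
  i=2: a_2=5, p_2 = 5*23 + 22 = 137, q_2 = 5*1 + 1 = 6.
  i=3: a_3=1, p_3 = 1*137 + 23 = 160, q_3 = 1*6 + 1 = 7.
  i=4: a_4=1, p_4 = 1*160 + 137 = 297, q_4 = 1*7 + 6 = 13.
  i=5: a_5=4, p_5 = 4*297 + 160 = 1348, q_5 = 4*13 + 7 = 59.
  i=6: a_6=1, p_6 = 1*1348 + 297 = 1645, q_6 = 1*59 + 13 = 72.
  i=7: a_7=1, p_7 = 1*1645 + 1348 = 2993, q_7 = 1*72 + 59 = 131.
  i=8: a_8=5, p_8 = 5*2993 + 1645 = 16610, q_8 = 5*131 + 72 = 727.
  i=9: a_9=1, p_9 = 1*16610 + 2993 = 19603, q_9 = 1*727 + 131 = 858.
Check: 19603^2 - 522*858^2 = 384277609 - 384277608 = 1, so (x, y) = (19603, 858) solves the equation, and by the theorem it is the least positive solution.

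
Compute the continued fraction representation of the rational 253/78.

[3; 4, 9, 2]

Run the Euclidean algorithm on 253 and 78; the successive quotients are the partial quotients a_0, a_1, ... (each step inverts the fractional part left over by the previous one):
  253 = 3*78 + 19, so a_0 = 3.
  78 = 4*19 + 2, so a_1 = 4.
  19 = 9*2 + 1, so a_2 = 9.
  2 = 2*1 + 0, so a_3 = 2.
The remainder reaches 0 after 4 divisions, so the expansion has 4 partial quotients, read off in order.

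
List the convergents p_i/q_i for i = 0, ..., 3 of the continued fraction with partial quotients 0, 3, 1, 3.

0/1, 1/3, 1/4, 4/15

Using the convergent recurrence p_i = a_i*p_{i-1} + p_{i-2}, q_i = a_i*q_{i-1} + q_{i-2} with p_{-2}=0, p_{-1}=1, q_{-2}=1, q_{-1}=0:
  i=0: a_0=0, p_0 = 0*1 + 0 = 0, q_0 = 0*0 + 1 = 1.
  i=1: a_1=3, p_1 = 3*0 + 1 = 1, q_1 = 3*1 + 0 = 3.
  i=2: a_2=1, p_2 = 1*1 + 0 = 1, q_2 = 1*3 + 1 = 4.
  i=3: a_3=3, p_3 = 3*1 + 1 = 4, q_3 = 3*4 + 3 = 15.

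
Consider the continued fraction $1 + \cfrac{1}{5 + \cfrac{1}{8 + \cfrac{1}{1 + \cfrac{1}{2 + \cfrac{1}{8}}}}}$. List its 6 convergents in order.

Using the convergent recurrence p_i = a_i*p_{i-1} + p_{i-2}, q_i = a_i*q_{i-1} + q_{i-2} with p_{-2}=0, p_{-1}=1, q_{-2}=1, q_{-1}=0:
  i=0: a_0=1, p_0 = 1*1 + 0 = 1, q_0 = 1*0 + 1 = 1.
  i=1: a_1=5, p_1 = 5*1 + 1 = 6, q_1 = 5*1 + 0 = 5.
  i=2: a_2=8, p_2 = 8*6 + 1 = 49, q_2 = 8*5 + 1 = 41.
  i=3: a_3=1, p_3 = 1*49 + 6 = 55, q_3 = 1*41 + 5 = 46.
  i=4: a_4=2, p_4 = 2*55 + 49 = 159, q_4 = 2*46 + 41 = 133.
  i=5: a_5=8, p_5 = 8*159 + 55 = 1327, q_5 = 8*133 + 46 = 1110.

1/1, 6/5, 49/41, 55/46, 159/133, 1327/1110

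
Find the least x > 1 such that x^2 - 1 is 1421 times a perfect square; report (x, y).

First expand sqrt(1421) as a continued fraction. With x_i = (sqrt(1421) + m_i)/d_i and (m_0, d_0) = (0, 1): a_0 = floor(sqrt(1421)) = 37, since 37^2 = 1369 <= 1421 < 1444 = 38^2.
Iterate m_{i+1} = d_i*a_i - m_i, d_{i+1} = (1421 - m_{i+1}^2)/d_i, a_{i+1} = floor((a_0 + m_{i+1})/d_{i+1}):
  m_1 = 1*37 - 0 = 37, d_1 = (1421 - 37^2)/1 = 52/1 = 52, a_1 = floor((37 + 37)/52) = 1.
  m_2 = 52*1 - 37 = 15, d_2 = (1421 - 15^2)/52 = 1196/52 = 23, a_2 = floor((37 + 15)/23) = 2.
  m_3 = 23*2 - 15 = 31, d_3 = (1421 - 31^2)/23 = 460/23 = 20, a_3 = floor((37 + 31)/20) = 3.
  m_4 = 20*3 - 31 = 29, d_4 = (1421 - 29^2)/20 = 580/20 = 29, a_4 = floor((37 + 29)/29) = 2.
  m_5 = 29*2 - 29 = 29, d_5 = (1421 - 29^2)/29 = 580/29 = 20, a_5 = floor((37 + 29)/20) = 3.
  m_6 = 20*3 - 29 = 31, d_6 = (1421 - 31^2)/20 = 460/20 = 23, a_6 = floor((37 + 31)/23) = 2.
  m_7 = 23*2 - 31 = 15, d_7 = (1421 - 15^2)/23 = 1196/23 = 52, a_7 = floor((37 + 15)/52) = 1.
  m_8 = 52*1 - 15 = 37, d_8 = (1421 - 37^2)/52 = 52/52 = 1, a_8 = floor((37 + 37)/1) = 74.
  m_9 = 1*74 - 37 = 37, d_9 = (1421 - 37^2)/1 = 52/1 = 52: (m_9, d_9) = (m_1, d_1) = (37, 52), so from here the quotients repeat a_1, ..., a_8; the period length is 8.
So sqrt(1421) = [37; (1, 2, 3, 2, 3, 2, 1, 74)] with period length k = 8.
k is even, so the fundamental solution of x^2 - 1421y^2 = 1 is (p_{k-1}, q_{k-1}) = (p_7, q_7); compute convergents through index 7.
Convergents (p_i = a_i*p_{i-1} + p_{i-2}, q_i = a_i*q_{i-1} + q_{i-2} with p_{-2}=0, p_{-1}=1, q_{-2}=1, q_{-1}=0):
  i=0: a_0=37, p_0 = 37*1 + 0 = 37, q_0 = 37*0 + 1 = 1.
  i=1: a_1=1, p_1 = 1*37 + 1 = 38, q_1 = 1*1 + 0 = 1.
  i=2: a_2=2, p_2 = 2*38 + 37 = 113, q_2 = 2*1 + 1 = 3.
  i=3: a_3=3, p_3 = 3*113 + 38 = 377, q_3 = 3*3 + 1 = 10.
  i=4: a_4=2, p_4 = 2*377 + 113 = 867, q_4 = 2*10 + 3 = 23.
  i=5: a_5=3, p_5 = 3*867 + 377 = 2978, q_5 = 3*23 + 10 = 79.
  i=6: a_6=2, p_6 = 2*2978 + 867 = 6823, q_6 = 2*79 + 23 = 181.
  i=7: a_7=1, p_7 = 1*6823 + 2978 = 9801, q_7 = 1*181 + 79 = 260.
Check: 9801^2 - 1421*260^2 = 96059601 - 96059600 = 1, so (x, y) = (9801, 260) solves the equation, and by the theorem it is the least positive solution.

(x, y) = (9801, 260)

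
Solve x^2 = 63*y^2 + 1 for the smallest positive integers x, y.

(x, y) = (8, 1)

First expand sqrt(63) as a continued fraction. With x_i = (sqrt(63) + m_i)/d_i and (m_0, d_0) = (0, 1): a_0 = floor(sqrt(63)) = 7, since 7^2 = 49 <= 63 < 64 = 8^2.
Iterate m_{i+1} = d_i*a_i - m_i, d_{i+1} = (63 - m_{i+1}^2)/d_i, a_{i+1} = floor((a_0 + m_{i+1})/d_{i+1}):
  m_1 = 1*7 - 0 = 7, d_1 = (63 - 7^2)/1 = 14/1 = 14, a_1 = floor((7 + 7)/14) = 1.
  m_2 = 14*1 - 7 = 7, d_2 = (63 - 7^2)/14 = 14/14 = 1, a_2 = floor((7 + 7)/1) = 14.
  m_3 = 1*14 - 7 = 7, d_3 = (63 - 7^2)/1 = 14/1 = 14: (m_3, d_3) = (m_1, d_1) = (7, 14), so from here the quotients repeat a_1, a_2; the period length is 2.
So sqrt(63) = [7; (1, 14)] with period length k = 2.
k is even, so the fundamental solution of x^2 - 63y^2 = 1 is (p_{k-1}, q_{k-1}) = (p_1, q_1); compute convergents through index 1.
Convergents (p_i = a_i*p_{i-1} + p_{i-2}, q_i = a_i*q_{i-1} + q_{i-2} with p_{-2}=0, p_{-1}=1, q_{-2}=1, q_{-1}=0):
  i=0: a_0=7, p_0 = 7*1 + 0 = 7, q_0 = 7*0 + 1 = 1.
  i=1: a_1=1, p_1 = 1*7 + 1 = 8, q_1 = 1*1 + 0 = 1.
Check: 8^2 - 63*1^2 = 64 - 63 = 1, so (x, y) = (8, 1) solves the equation, and by the theorem it is the least positive solution.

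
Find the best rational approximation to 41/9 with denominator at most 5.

23/5

Expand x = 41/9 as a continued fraction with the Euclidean algorithm:
  41 = 4*9 + 5, so a_0 = 4.
  9 = 1*5 + 4, so a_1 = 1.
  5 = 1*4 + 1, so a_2 = 1.
  4 = 4*1 + 0, so a_3 = 4.
so x = [4; 1, 1, 4].
Convergents (p_i = a_i*p_{i-1} + p_{i-2}, q_i = a_i*q_{i-1} + q_{i-2} with p_{-2}=0, p_{-1}=1, q_{-2}=1, q_{-1}=0), until the denominator exceeds 5:
  i=0: a_0=4, p_0 = 4*1 + 0 = 4, q_0 = 4*0 + 1 = 1.
  i=1: a_1=1, p_1 = 1*4 + 1 = 5, q_1 = 1*1 + 0 = 1.
  i=2: a_2=1, p_2 = 1*5 + 4 = 9, q_2 = 1*1 + 1 = 2.
  i=3: a_3=4, p_3 = 4*9 + 5 = 41, q_3 = 4*2 + 1 = 9.
q_3 = 9 > 5, so the last convergent with denominator <= 5 is p_2/q_2 = 9/2.
The closest fraction with denominator <= 5 is either p_2/q_2 or the intermediate fraction (k*p_2 + p_1)/(k*q_2 + q_1) with the largest k >= 1 whose denominator stays <= 5; these approach x as k grows, and every other convergent or intermediate fraction in range is farther away.
Largest k: floor((5 - q_1)/q_2) = floor((5 - 1)/2) = 2.
That gives (2*9 + 5)/(2*2 + 1) = 23/5.
Compare the errors: |x - 9/2| = |41*2 - 9*9|/(9*2) = 1/18, and |x - 23/5| = |41*5 - 23*9|/(9*5) = 2/45.
Cross-multiplying, 2*18 = 36 < 45 = 1*45, so 2/45 is smaller: the intermediate fraction 23/5 is closer to x than 9/2.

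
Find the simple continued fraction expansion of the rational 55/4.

Run the Euclidean algorithm on 55 and 4; the successive quotients are the partial quotients a_0, a_1, ... (each step inverts the fractional part left over by the previous one):
  55 = 13*4 + 3, so a_0 = 13.
  4 = 1*3 + 1, so a_1 = 1.
  3 = 3*1 + 0, so a_2 = 3.
The remainder reaches 0 after 3 divisions, so the expansion has 3 partial quotients, read off in order.

[13; 1, 3]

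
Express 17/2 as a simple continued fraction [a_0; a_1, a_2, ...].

Run the Euclidean algorithm on 17 and 2; the successive quotients are the partial quotients a_0, a_1, ... (each step inverts the fractional part left over by the previous one):
  17 = 8*2 + 1, so a_0 = 8.
  2 = 2*1 + 0, so a_1 = 2.
The remainder reaches 0 after 2 divisions, so the expansion has 2 partial quotients, read off in order.

[8; 2]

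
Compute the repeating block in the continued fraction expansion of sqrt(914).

Write x_i = (sqrt(914) + m_i)/d_i with (m_0, d_0) = (0, 1). a_0 = floor(sqrt(914)) = 30, since 30^2 = 900 <= 914 < 961 = 31^2.
Iterate m_{i+1} = d_i*a_i - m_i, d_{i+1} = (914 - m_{i+1}^2)/d_i, a_{i+1} = floor((a_0 + m_{i+1})/d_{i+1}):
  m_1 = 1*30 - 0 = 30, d_1 = (914 - 30^2)/1 = 14/1 = 14, a_1 = floor((30 + 30)/14) = 4.
  m_2 = 14*4 - 30 = 26, d_2 = (914 - 26^2)/14 = 238/14 = 17, a_2 = floor((30 + 26)/17) = 3.
  m_3 = 17*3 - 26 = 25, d_3 = (914 - 25^2)/17 = 289/17 = 17, a_3 = floor((30 + 25)/17) = 3.
  m_4 = 17*3 - 25 = 26, d_4 = (914 - 26^2)/17 = 238/17 = 14, a_4 = floor((30 + 26)/14) = 4.
  m_5 = 14*4 - 26 = 30, d_5 = (914 - 30^2)/14 = 14/14 = 1, a_5 = floor((30 + 30)/1) = 60.
  m_6 = 1*60 - 30 = 30, d_6 = (914 - 30^2)/1 = 14/1 = 14: (m_6, d_6) = (m_1, d_1) = (30, 14), so from here the quotients repeat a_1, ..., a_5; the period length is 5.
Hence the expansion of sqrt(914) is a_0 = 30 followed by the repeating block 4, 3, 3, 4, 60 (period 5).

[30; (4, 3, 3, 4, 60)]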